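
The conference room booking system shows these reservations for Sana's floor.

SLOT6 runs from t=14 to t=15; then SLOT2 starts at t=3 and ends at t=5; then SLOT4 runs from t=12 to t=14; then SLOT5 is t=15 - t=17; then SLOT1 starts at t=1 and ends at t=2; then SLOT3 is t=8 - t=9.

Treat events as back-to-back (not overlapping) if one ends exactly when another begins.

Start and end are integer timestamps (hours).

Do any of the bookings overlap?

Sorted by start: SLOT1, SLOT2, SLOT3, SLOT4, SLOT6, SLOT5.
SLOT2 starts after SLOT1 ends, so SLOT1 has no further overlaps.
SLOT3 starts after SLOT2 ends, so SLOT2 has no further overlaps.
SLOT4 starts after SLOT3 ends, so SLOT3 has no further overlaps.
SLOT6 starts exactly when SLOT4 ends (back-to-back, no overlap), so SLOT4 has no further overlaps.
SLOT5 starts exactly when SLOT6 ends (back-to-back, no overlap).
Every pair is clear; the schedule has no overlaps.

No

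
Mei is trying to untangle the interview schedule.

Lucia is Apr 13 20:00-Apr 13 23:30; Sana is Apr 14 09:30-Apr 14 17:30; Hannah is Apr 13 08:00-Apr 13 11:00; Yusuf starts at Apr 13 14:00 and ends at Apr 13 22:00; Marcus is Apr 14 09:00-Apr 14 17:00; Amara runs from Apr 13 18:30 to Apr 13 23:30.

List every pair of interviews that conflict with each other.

Amara & Lucia, Amara & Yusuf, Lucia & Yusuf, Marcus & Sana

Sorted by start: Hannah, Yusuf, Amara, Lucia, Marcus, Sana.
Yusuf starts after Hannah ends; Hannah is clear from here.
Amara starts before Yusuf ends → Yusuf and Amara overlap.
Lucia starts before Yusuf ends → Yusuf and Lucia overlap.
Marcus starts after Yusuf ends; Yusuf is clear from here.
Lucia starts before Amara ends → Amara and Lucia overlap.
Marcus starts after Amara ends; Amara is clear from here.
Marcus starts after Lucia ends; Lucia is clear from here.
Sana starts before Marcus ends → Marcus and Sana overlap.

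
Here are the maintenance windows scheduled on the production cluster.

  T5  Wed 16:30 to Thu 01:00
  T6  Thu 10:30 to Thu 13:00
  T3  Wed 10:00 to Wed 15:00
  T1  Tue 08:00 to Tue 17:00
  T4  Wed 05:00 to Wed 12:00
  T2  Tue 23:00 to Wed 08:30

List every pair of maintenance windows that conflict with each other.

T2 & T4, T3 & T4

Sorted by start: T1, T2, T4, T3, T5, T6.
T2 starts after T1 ends — done with T1.
T4 starts before T2 ends → T2 and T4 overlap.
T3 starts after T2 ends — done with T2.
T3 starts before T4 ends → T4 and T3 overlap.
T5 starts after T4 ends — done with T4.
T5 starts after T3 ends — done with T3.
T6 starts after T5 ends.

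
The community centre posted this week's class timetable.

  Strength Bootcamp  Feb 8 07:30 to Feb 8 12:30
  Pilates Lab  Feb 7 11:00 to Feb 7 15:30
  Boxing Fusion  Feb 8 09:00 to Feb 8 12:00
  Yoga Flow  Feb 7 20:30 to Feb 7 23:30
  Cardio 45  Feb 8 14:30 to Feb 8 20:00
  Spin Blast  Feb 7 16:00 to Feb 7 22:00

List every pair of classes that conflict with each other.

Sorted by start: Pilates Lab, Spin Blast, Yoga Flow, Strength Bootcamp, Boxing Fusion, Cardio 45.
Spin Blast starts after Pilates Lab ends, so Pilates Lab has no further overlaps.
Yoga Flow starts before Spin Blast ends → Spin Blast and Yoga Flow overlap.
Strength Bootcamp starts after Spin Blast ends, so Spin Blast has no further overlaps.
Strength Bootcamp starts after Yoga Flow ends, so Yoga Flow has no further overlaps.
Boxing Fusion starts before Strength Bootcamp ends → Strength Bootcamp and Boxing Fusion overlap.
Cardio 45 starts after Strength Bootcamp ends.
Cardio 45 starts after Boxing Fusion ends.

Boxing Fusion & Strength Bootcamp, Spin Blast & Yoga Flow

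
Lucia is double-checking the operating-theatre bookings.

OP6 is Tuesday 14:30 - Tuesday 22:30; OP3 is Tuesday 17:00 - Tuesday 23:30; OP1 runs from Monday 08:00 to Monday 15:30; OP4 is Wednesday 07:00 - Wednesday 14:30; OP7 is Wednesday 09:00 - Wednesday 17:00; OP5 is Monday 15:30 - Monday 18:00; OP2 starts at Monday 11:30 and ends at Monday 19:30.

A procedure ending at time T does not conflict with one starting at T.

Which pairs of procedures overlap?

Check each pair: they overlap iff neither finishes before the other starts.
Sorted by start: OP1, OP2, OP5, OP6, OP3, OP4, OP7.
OP2 starts before OP1 ends → OP1 and OP2 overlap.
OP5 starts exactly when OP1 ends (back-to-back, no overlap), so nothing later overlaps OP1 either.
OP5 starts before OP2 ends → OP2 and OP5 overlap.
OP6 starts after OP2 ends, so nothing later overlaps OP2 either.
OP6 starts after OP5 ends, so nothing later overlaps OP5 either.
OP3 starts before OP6 ends → OP6 and OP3 overlap.
OP4 starts after OP6 ends, so nothing later overlaps OP6 either.
OP4 starts after OP3 ends, so nothing later overlaps OP3 either.
OP7 starts before OP4 ends → OP4 and OP7 overlap.

OP1 & OP2, OP2 & OP5, OP3 & OP6, OP4 & OP7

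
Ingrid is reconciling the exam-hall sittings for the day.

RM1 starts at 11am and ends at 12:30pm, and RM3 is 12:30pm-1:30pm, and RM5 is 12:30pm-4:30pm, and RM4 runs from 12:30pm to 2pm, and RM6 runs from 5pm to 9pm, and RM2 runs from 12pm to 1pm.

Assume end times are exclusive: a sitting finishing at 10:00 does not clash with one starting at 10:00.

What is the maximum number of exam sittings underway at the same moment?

Walk through starts and ends in time order (an end at T is processed before a start at T):
11am start RM1 → 1
12pm start RM2 → 2
12:30pm end RM1 → 1
12:30pm start RM3 → 2
12:30pm start RM4 → 3
12:30pm start RM5 → 4
1pm end RM2 → 3
1:30pm end RM3 → 2
2pm end RM4 → 1
4:30pm end RM5 → 0
5pm start RM6 → 1
9pm end RM6 → 0
Peak is 4, at 12:30pm (RM2, RM3, RM4, RM5).

4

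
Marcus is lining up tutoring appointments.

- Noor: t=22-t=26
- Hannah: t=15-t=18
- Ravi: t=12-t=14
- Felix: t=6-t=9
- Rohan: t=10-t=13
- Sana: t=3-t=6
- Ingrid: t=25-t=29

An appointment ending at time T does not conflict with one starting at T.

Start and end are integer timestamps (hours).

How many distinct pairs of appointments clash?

Sorted by start: Sana, Felix, Rohan, Ravi, Hannah, Noor, Ingrid.
Felix starts exactly when Sana ends (back-to-back, no overlap); Sana is clear from here.
Rohan starts after Felix ends; Felix is clear from here.
Ravi starts before Rohan ends → Rohan and Ravi overlap.
Hannah starts after Rohan ends; Rohan is clear from here.
Hannah starts after Ravi ends; Ravi is clear from here.
Noor starts after Hannah ends; Hannah is clear from here.
Ingrid starts before Noor ends → Noor and Ingrid overlap.
Overlapping pairs: Ingrid & Noor, Ravi & Rohan — 2 in total.

2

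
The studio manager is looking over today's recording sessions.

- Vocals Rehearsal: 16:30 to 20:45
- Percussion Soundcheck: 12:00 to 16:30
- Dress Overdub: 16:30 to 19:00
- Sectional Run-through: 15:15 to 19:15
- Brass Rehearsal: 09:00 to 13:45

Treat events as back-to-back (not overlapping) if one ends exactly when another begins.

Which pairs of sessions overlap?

Brass Rehearsal & Percussion Soundcheck, Dress Overdub & Sectional Run-through, Dress Overdub & Vocals Rehearsal, Percussion Soundcheck & Sectional Run-through, Sectional Run-through & Vocals Rehearsal

Sorted by start: Brass Rehearsal, Percussion Soundcheck, Sectional Run-through, Dress Overdub, Vocals Rehearsal.
Percussion Soundcheck starts before Brass Rehearsal ends → Brass Rehearsal and Percussion Soundcheck overlap.
Sectional Run-through starts after Brass Rehearsal ends, so Brass Rehearsal has no further overlaps.
Sectional Run-through starts before Percussion Soundcheck ends → Percussion Soundcheck and Sectional Run-through overlap.
Dress Overdub starts exactly when Percussion Soundcheck ends (back-to-back, no overlap), so Percussion Soundcheck has no further overlaps.
Dress Overdub starts before Sectional Run-through ends → Sectional Run-through and Dress Overdub overlap.
Vocals Rehearsal starts before Sectional Run-through ends → Sectional Run-through and Vocals Rehearsal overlap.
Vocals Rehearsal starts before Dress Overdub ends → Dress Overdub and Vocals Rehearsal overlap.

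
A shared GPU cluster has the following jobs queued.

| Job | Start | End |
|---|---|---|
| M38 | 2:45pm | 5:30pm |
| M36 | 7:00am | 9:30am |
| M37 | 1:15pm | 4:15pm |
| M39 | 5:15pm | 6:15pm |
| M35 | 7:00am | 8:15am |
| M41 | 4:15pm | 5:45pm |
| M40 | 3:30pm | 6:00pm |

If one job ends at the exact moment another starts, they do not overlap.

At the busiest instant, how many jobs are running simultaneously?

4

Sort all start/end points and keep a running count:
7:00am start M35 → 1
7:00am start M36 → 2
8:15am end M35 → 1
9:30am end M36 → 0
1:15pm start M37 → 1
2:45pm start M38 → 2
3:30pm start M40 → 3
4:15pm end M37 → 2
4:15pm start M41 → 3
5:15pm start M39 → 4
5:30pm end M38 → 3
5:45pm end M41 → 2
6:00pm end M40 → 1
6:15pm end M39 → 0
Peak is 4, at 5:15pm (M38, M39, M40, M41).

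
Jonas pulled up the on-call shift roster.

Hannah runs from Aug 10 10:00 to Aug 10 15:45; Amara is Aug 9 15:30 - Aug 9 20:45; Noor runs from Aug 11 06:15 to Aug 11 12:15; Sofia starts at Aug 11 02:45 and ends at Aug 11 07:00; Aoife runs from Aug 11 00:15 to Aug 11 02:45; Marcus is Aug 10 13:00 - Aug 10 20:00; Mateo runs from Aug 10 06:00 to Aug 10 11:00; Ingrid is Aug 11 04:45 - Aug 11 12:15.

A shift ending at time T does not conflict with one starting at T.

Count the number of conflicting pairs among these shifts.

Two intervals overlap when each starts before the other ends.
Sorted by start: Amara, Mateo, Hannah, Marcus, Aoife, Sofia, Ingrid, Noor.
Mateo starts after Amara ends, so Amara has no further overlaps.
Hannah starts before Mateo ends → Mateo and Hannah overlap.
Marcus starts after Mateo ends, so Mateo has no further overlaps.
Marcus starts before Hannah ends → Hannah and Marcus overlap.
Aoife starts after Hannah ends, so Hannah has no further overlaps.
Aoife starts after Marcus ends, so Marcus has no further overlaps.
Sofia starts exactly when Aoife ends (back-to-back, no overlap), so Aoife has no further overlaps.
Ingrid starts before Sofia ends → Sofia and Ingrid overlap.
Noor starts before Sofia ends → Sofia and Noor overlap.
Noor starts before Ingrid ends → Ingrid and Noor overlap.
Overlapping pairs: Hannah & Marcus, Hannah & Mateo, Ingrid & Noor, Ingrid & Sofia, Noor & Sofia — 5 in total.

5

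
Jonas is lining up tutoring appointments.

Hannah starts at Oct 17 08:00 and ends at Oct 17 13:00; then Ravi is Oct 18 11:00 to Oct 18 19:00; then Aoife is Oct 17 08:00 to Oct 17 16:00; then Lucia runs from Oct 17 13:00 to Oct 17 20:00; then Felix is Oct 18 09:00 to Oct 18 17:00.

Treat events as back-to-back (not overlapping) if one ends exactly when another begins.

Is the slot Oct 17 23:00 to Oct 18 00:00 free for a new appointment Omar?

Yes — the slot is free

Hannah: ends Oct 17 13:00 at or before Omar starts Oct 17 23:00 → clear.
Aoife: ends Oct 17 16:00 at or before Omar starts Oct 17 23:00 → clear.
Lucia: ends Oct 17 20:00 at or before Omar starts Oct 17 23:00 → clear.
Felix: starts Oct 18 09:00 at or after Omar ends Oct 18 00:00 → clear.
Ravi: starts Oct 18 11:00 at or after Omar ends Oct 18 00:00 → clear.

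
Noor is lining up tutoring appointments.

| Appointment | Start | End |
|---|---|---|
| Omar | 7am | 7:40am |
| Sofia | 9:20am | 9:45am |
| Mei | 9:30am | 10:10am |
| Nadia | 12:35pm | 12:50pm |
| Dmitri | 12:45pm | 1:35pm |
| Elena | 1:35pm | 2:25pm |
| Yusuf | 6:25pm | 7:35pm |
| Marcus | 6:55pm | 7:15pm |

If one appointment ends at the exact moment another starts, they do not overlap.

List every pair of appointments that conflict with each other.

Dmitri & Nadia, Marcus & Yusuf, Mei & Sofia

Sorted by start: Omar, Sofia, Mei, Nadia, Dmitri, Elena, Yusuf, Marcus.
Sofia starts after Omar ends, so Omar has no further overlaps.
Mei starts before Sofia ends → Sofia and Mei overlap.
Nadia starts after Sofia ends, so Sofia has no further overlaps.
Nadia starts after Mei ends, so Mei has no further overlaps.
Dmitri starts before Nadia ends → Nadia and Dmitri overlap.
Elena starts after Nadia ends, so Nadia has no further overlaps.
Elena starts exactly when Dmitri ends (back-to-back, no overlap), so Dmitri has no further overlaps.
Yusuf starts after Elena ends, so Elena has no further overlaps.
Marcus starts before Yusuf ends → Yusuf and Marcus overlap.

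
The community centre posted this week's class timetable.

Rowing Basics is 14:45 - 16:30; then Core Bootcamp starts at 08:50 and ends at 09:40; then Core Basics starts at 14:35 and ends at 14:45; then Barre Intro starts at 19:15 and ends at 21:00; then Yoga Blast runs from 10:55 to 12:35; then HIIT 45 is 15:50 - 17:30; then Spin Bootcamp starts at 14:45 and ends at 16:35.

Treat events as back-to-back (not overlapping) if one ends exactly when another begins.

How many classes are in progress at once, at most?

3

Sort all start/end points and keep a running count:
08:50 start Core Bootcamp → 1
09:40 end Core Bootcamp → 0
10:55 start Yoga Blast → 1
12:35 end Yoga Blast → 0
14:35 start Core Basics → 1
14:45 end Core Basics → 0
14:45 start Rowing Basics → 1
14:45 start Spin Bootcamp → 2
15:50 start HIIT 45 → 3
16:30 end Rowing Basics → 2
16:35 end Spin Bootcamp → 1
17:30 end HIIT 45 → 0
19:15 start Barre Intro → 1
21:00 end Barre Intro → 0
Peak is 3, at 15:50 (HIIT 45, Rowing Basics, Spin Bootcamp).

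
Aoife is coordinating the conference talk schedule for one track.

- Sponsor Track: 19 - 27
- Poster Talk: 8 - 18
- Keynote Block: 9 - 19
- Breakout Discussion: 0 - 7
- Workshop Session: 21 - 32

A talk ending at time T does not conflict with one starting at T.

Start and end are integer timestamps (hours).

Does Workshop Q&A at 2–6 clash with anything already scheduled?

Yes — it overlaps Breakout Discussion

Breakout Discussion: starts 0 before Workshop Q&A ends 6, and ends 7 after Workshop Q&A starts 2 → overlap.
Poster Talk: starts 8 at or after Workshop Q&A ends 6 → clear.
Keynote Block: starts 9 at or after Workshop Q&A ends 6 → clear.
Sponsor Track: starts 19 at or after Workshop Q&A ends 6 → clear.
Workshop Session: starts 21 at or after Workshop Q&A ends 6 → clear.
Workshop Q&A overlaps Breakout Discussion.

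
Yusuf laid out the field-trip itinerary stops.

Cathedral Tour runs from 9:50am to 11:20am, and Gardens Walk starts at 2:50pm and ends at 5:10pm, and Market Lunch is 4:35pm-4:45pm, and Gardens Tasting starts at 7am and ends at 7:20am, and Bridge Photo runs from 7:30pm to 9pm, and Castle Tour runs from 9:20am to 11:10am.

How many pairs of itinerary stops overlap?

2

Sorted by start: Gardens Tasting, Castle Tour, Cathedral Tour, Gardens Walk, Market Lunch, Bridge Photo.
Castle Tour starts after Gardens Tasting ends, so nothing later overlaps Gardens Tasting either.
Cathedral Tour starts before Castle Tour ends → Castle Tour and Cathedral Tour overlap.
Gardens Walk starts after Castle Tour ends, so nothing later overlaps Castle Tour either.
Gardens Walk starts after Cathedral Tour ends, so nothing later overlaps Cathedral Tour either.
Market Lunch starts before Gardens Walk ends → Gardens Walk and Market Lunch overlap.
Bridge Photo starts after Gardens Walk ends.
Bridge Photo starts after Market Lunch ends.
Overlapping pairs: Castle Tour & Cathedral Tour, Gardens Walk & Market Lunch — 2 in total.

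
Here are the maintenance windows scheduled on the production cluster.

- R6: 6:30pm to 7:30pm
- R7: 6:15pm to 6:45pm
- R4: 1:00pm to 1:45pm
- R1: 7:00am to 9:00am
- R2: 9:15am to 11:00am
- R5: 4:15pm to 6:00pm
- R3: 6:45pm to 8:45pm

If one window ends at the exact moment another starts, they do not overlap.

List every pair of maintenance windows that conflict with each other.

Sorted by start: R1, R2, R4, R5, R7, R6, R3.
R2 starts after R1 ends; R1 is clear from here.
R4 starts after R2 ends; R2 is clear from here.
R5 starts after R4 ends; R4 is clear from here.
R7 starts after R5 ends; R5 is clear from here.
R6 starts before R7 ends → R7 and R6 overlap.
R3 starts exactly when R7 ends (back-to-back, no overlap).
R3 starts before R6 ends → R6 and R3 overlap.

R3 & R6, R6 & R7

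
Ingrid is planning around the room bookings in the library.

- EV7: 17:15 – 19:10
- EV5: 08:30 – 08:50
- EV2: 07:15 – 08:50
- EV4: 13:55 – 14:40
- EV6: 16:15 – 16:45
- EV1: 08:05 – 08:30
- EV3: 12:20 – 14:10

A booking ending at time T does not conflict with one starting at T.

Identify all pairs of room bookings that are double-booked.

EV1 & EV2, EV2 & EV5, EV3 & EV4

Sorted by start: EV2, EV1, EV5, EV3, EV4, EV6, EV7.
EV1 starts before EV2 ends → EV2 and EV1 overlap.
EV5 starts before EV2 ends → EV2 and EV5 overlap.
EV3 starts after EV2 ends, so nothing later overlaps EV2 either.
EV5 starts exactly when EV1 ends (back-to-back, no overlap), so nothing later overlaps EV1 either.
EV3 starts after EV5 ends, so nothing later overlaps EV5 either.
EV4 starts before EV3 ends → EV3 and EV4 overlap.
EV6 starts after EV3 ends, so nothing later overlaps EV3 either.
EV6 starts after EV4 ends, so nothing later overlaps EV4 either.
EV7 starts after EV6 ends.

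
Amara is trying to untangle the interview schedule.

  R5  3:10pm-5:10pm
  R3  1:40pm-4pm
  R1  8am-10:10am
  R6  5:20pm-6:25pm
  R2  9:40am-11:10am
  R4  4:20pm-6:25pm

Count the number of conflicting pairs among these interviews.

4

Two intervals overlap when each starts before the other ends.
Sorted by start: R1, R2, R3, R5, R4, R6.
R2 starts before R1 ends → R1 and R2 overlap.
R3 starts after R1 ends, so R1 has no further overlaps.
R3 starts after R2 ends, so R2 has no further overlaps.
R5 starts before R3 ends → R3 and R5 overlap.
R4 starts after R3 ends, so R3 has no further overlaps.
R4 starts before R5 ends → R5 and R4 overlap.
R6 starts after R5 ends.
R6 starts before R4 ends → R4 and R6 overlap.
Overlapping pairs: R1 & R2, R3 & R5, R4 & R5, R4 & R6 — 4 in total.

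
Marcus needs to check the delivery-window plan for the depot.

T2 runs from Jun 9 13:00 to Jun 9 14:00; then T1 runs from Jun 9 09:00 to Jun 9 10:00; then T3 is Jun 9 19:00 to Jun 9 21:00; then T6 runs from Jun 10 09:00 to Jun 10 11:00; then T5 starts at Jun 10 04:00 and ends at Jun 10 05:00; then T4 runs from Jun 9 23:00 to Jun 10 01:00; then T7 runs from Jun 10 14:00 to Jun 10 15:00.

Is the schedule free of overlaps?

Yes

Sorted by start: T1, T2, T3, T4, T5, T6, T7.
T2 starts after T1 ends — done with T1.
T3 starts after T2 ends — done with T2.
T4 starts after T3 ends — done with T3.
T5 starts after T4 ends — done with T4.
T6 starts after T5 ends — done with T5.
T7 starts after T6 ends.
Every pair is clear; the schedule has no overlaps.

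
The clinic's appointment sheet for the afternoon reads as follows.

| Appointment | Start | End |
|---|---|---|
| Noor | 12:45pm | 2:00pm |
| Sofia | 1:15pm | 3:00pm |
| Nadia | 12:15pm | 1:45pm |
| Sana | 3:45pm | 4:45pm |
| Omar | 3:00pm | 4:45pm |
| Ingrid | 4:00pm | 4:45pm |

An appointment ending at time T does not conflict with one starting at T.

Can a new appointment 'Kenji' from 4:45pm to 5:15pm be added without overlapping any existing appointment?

Nadia: ends 1:45pm at or before Kenji starts 4:45pm → clear.
Noor: ends 2:00pm at or before Kenji starts 4:45pm → clear.
Sofia: ends 3:00pm at or before Kenji starts 4:45pm → clear.
Omar: ends 4:45pm at or before Kenji starts 4:45pm → clear.
Sana: ends 4:45pm at or before Kenji starts 4:45pm → clear.
Ingrid: ends 4:45pm at or before Kenji starts 4:45pm → clear.

Yes — the slot is free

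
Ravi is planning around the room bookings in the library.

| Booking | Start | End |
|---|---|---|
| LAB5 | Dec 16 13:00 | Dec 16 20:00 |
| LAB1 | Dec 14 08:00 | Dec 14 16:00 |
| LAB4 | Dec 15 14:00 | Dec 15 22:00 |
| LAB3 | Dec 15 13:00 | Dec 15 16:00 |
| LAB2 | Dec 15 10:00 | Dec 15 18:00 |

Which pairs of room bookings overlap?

LAB2 & LAB3, LAB2 & LAB4, LAB3 & LAB4

Sorted by start: LAB1, LAB2, LAB3, LAB4, LAB5.
LAB2 starts after LAB1 ends, so LAB1 has no further overlaps.
LAB3 starts before LAB2 ends → LAB2 and LAB3 overlap.
LAB4 starts before LAB2 ends → LAB2 and LAB4 overlap.
LAB5 starts after LAB2 ends.
LAB4 starts before LAB3 ends → LAB3 and LAB4 overlap.
LAB5 starts after LAB3 ends.
LAB5 starts after LAB4 ends.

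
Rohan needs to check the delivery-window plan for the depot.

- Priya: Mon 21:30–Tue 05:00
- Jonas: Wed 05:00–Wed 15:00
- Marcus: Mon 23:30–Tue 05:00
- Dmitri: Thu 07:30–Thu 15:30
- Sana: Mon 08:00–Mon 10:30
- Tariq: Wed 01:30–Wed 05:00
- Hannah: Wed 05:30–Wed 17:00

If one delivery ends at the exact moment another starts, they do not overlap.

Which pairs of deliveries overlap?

Hannah & Jonas, Marcus & Priya

Check each pair: they overlap iff neither finishes before the other starts.
Sorted by start: Sana, Priya, Marcus, Tariq, Jonas, Hannah, Dmitri.
Priya starts after Sana ends — done with Sana.
Marcus starts before Priya ends → Priya and Marcus overlap.
Tariq starts after Priya ends — done with Priya.
Tariq starts after Marcus ends — done with Marcus.
Jonas starts exactly when Tariq ends (back-to-back, no overlap) — done with Tariq.
Hannah starts before Jonas ends → Jonas and Hannah overlap.
Dmitri starts after Jonas ends.
Dmitri starts after Hannah ends.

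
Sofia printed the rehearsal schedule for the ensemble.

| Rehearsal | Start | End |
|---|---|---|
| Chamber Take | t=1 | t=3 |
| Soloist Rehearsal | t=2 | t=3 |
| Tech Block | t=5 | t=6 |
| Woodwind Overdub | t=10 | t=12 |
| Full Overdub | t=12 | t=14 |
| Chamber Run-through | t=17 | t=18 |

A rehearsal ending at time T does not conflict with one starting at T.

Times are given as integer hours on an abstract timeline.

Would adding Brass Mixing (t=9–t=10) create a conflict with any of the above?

No — it doesn't clash with anything

Chamber Take: ends t=3 at or before Brass Mixing starts t=9 → clear.
Soloist Rehearsal: ends t=3 at or before Brass Mixing starts t=9 → clear.
Tech Block: ends t=6 at or before Brass Mixing starts t=9 → clear.
Woodwind Overdub: starts t=10 at or after Brass Mixing ends t=10 → clear.
Full Overdub: starts t=12 at or after Brass Mixing ends t=10 → clear.
Chamber Run-through: starts t=17 at or after Brass Mixing ends t=10 → clear.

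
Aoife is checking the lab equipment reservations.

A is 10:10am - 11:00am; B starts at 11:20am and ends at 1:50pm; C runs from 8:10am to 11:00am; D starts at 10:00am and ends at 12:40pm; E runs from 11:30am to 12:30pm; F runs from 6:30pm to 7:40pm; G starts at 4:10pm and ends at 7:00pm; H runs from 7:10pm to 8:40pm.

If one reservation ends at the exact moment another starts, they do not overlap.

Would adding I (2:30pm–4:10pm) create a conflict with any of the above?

C: ends 11:00am at or before I starts 2:30pm → clear.
D: ends 12:40pm at or before I starts 2:30pm → clear.
A: ends 11:00am at or before I starts 2:30pm → clear.
B: ends 1:50pm at or before I starts 2:30pm → clear.
E: ends 12:30pm at or before I starts 2:30pm → clear.
G: starts 4:10pm at or after I ends 4:10pm → clear.
F: starts 6:30pm at or after I ends 4:10pm → clear.
H: starts 7:10pm at or after I ends 4:10pm → clear.

No — it doesn't clash with anything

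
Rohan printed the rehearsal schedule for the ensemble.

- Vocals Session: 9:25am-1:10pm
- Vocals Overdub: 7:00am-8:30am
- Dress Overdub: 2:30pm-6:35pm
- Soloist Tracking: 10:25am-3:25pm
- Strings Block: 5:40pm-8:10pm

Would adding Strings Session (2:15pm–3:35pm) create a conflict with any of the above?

Yes — it overlaps Dress Overdub, Soloist Tracking

Vocals Overdub: ends 8:30am at or before Strings Session starts 2:15pm → clear.
Vocals Session: ends 1:10pm at or before Strings Session starts 2:15pm → clear.
Soloist Tracking: starts 10:25am before Strings Session ends 3:35pm, and ends 3:25pm after Strings Session starts 2:15pm → overlap.
Dress Overdub: starts 2:30pm before Strings Session ends 3:35pm, and ends 6:35pm after Strings Session starts 2:15pm → overlap.
Strings Block: starts 5:40pm at or after Strings Session ends 3:35pm → clear.
Strings Session overlaps Dress Overdub, Soloist Tracking.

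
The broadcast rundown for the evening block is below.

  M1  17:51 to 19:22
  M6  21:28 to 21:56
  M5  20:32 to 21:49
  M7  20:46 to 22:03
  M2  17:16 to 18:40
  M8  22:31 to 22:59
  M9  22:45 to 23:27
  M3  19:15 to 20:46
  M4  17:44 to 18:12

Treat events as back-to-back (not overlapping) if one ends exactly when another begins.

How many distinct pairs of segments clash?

9

Two intervals overlap when each starts before the other ends.
Sorted by start: M2, M4, M1, M3, M5, M7, M6, M8, M9.
M4 starts before M2 ends → M2 and M4 overlap.
M1 starts before M2 ends → M2 and M1 overlap.
M3 starts after M2 ends; M2 is clear from here.
M1 starts before M4 ends → M4 and M1 overlap.
M3 starts after M4 ends; M4 is clear from here.
M3 starts before M1 ends → M1 and M3 overlap.
M5 starts after M1 ends; M1 is clear from here.
M5 starts before M3 ends → M3 and M5 overlap.
M7 starts exactly when M3 ends (back-to-back, no overlap); M3 is clear from here.
M7 starts before M5 ends → M5 and M7 overlap.
M6 starts before M5 ends → M5 and M6 overlap.
M8 starts after M5 ends; M5 is clear from here.
M6 starts before M7 ends → M7 and M6 overlap.
M8 starts after M7 ends; M7 is clear from here.
M8 starts after M6 ends; M6 is clear from here.
M9 starts before M8 ends → M8 and M9 overlap.
Overlapping pairs: M1 & M2, M1 & M3, M1 & M4, M2 & M4, M3 & M5, M5 & M6, M5 & M7, M6 & M7, M8 & M9 — 9 in total.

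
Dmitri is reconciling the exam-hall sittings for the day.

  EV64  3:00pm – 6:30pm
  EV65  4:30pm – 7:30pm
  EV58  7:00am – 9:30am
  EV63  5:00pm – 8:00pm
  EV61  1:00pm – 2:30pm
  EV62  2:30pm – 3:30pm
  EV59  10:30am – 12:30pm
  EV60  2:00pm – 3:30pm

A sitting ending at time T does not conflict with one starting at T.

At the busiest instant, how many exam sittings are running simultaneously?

Sort all start/end points and keep a running count:
7:00am start EV58 → 1
9:30am end EV58 → 0
10:30am start EV59 → 1
12:30pm end EV59 → 0
1:00pm start EV61 → 1
2:00pm start EV60 → 2
2:30pm end EV61 → 1
2:30pm start EV62 → 2
3:00pm start EV64 → 3
3:30pm end EV60 → 2
3:30pm end EV62 → 1
4:30pm start EV65 → 2
5:00pm start EV63 → 3
6:30pm end EV64 → 2
7:30pm end EV65 → 1
8:00pm end EV63 → 0
Peak is 3, at 3:00pm (EV60, EV62, EV64).

3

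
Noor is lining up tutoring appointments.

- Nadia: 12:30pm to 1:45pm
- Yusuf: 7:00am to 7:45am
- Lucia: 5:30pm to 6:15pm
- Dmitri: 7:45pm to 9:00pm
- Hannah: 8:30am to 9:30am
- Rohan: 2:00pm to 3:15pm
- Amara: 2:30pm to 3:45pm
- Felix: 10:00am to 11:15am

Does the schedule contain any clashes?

Sorted by start: Yusuf, Hannah, Felix, Nadia, Rohan, Amara, Lucia, Dmitri.
Hannah starts after Yusuf ends; Yusuf is clear from here.
Felix starts after Hannah ends; Hannah is clear from here.
Nadia starts after Felix ends; Felix is clear from here.
Rohan starts after Nadia ends; Nadia is clear from here.
Amara starts before Rohan ends → Rohan and Amara overlap.
That's a conflict, so the schedule is not conflict-free.

Yes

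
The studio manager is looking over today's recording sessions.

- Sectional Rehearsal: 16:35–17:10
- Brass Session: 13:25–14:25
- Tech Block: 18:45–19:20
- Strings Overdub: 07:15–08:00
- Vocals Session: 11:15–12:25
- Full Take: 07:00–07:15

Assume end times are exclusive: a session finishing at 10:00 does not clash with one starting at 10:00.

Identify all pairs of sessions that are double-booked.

none

Sorted by start: Full Take, Strings Overdub, Vocals Session, Brass Session, Sectional Rehearsal, Tech Block.
Strings Overdub starts exactly when Full Take ends (back-to-back, no overlap), so Full Take has no further overlaps.
Vocals Session starts after Strings Overdub ends, so Strings Overdub has no further overlaps.
Brass Session starts after Vocals Session ends, so Vocals Session has no further overlaps.
Sectional Rehearsal starts after Brass Session ends, so Brass Session has no further overlaps.
Tech Block starts after Sectional Rehearsal ends.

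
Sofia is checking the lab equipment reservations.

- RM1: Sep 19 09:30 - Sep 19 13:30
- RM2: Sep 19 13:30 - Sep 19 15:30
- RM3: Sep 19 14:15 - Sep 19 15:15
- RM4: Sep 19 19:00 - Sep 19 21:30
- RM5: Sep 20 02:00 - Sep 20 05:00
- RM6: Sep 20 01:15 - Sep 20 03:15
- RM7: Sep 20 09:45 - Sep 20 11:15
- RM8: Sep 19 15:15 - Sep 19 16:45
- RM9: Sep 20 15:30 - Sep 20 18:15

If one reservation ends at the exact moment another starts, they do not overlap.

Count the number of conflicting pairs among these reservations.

3

Sorted by start: RM1, RM2, RM3, RM8, RM4, RM6, RM5, RM7, RM9.
RM2 starts exactly when RM1 ends (back-to-back, no overlap), so RM1 has no further overlaps.
RM3 starts before RM2 ends → RM2 and RM3 overlap.
RM8 starts before RM2 ends → RM2 and RM8 overlap.
RM4 starts after RM2 ends, so RM2 has no further overlaps.
RM8 starts exactly when RM3 ends (back-to-back, no overlap), so RM3 has no further overlaps.
RM4 starts after RM8 ends, so RM8 has no further overlaps.
RM6 starts after RM4 ends, so RM4 has no further overlaps.
RM5 starts before RM6 ends → RM6 and RM5 overlap.
RM7 starts after RM6 ends, so RM6 has no further overlaps.
RM7 starts after RM5 ends, so RM5 has no further overlaps.
RM9 starts after RM7 ends.
Overlapping pairs: RM2 & RM3, RM2 & RM8, RM5 & RM6 — 3 in total.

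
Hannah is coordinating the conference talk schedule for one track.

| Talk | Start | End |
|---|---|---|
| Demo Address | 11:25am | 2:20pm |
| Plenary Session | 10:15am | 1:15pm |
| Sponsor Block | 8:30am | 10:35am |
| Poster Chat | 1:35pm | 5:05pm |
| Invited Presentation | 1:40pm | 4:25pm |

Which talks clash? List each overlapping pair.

Sorted by start: Sponsor Block, Plenary Session, Demo Address, Poster Chat, Invited Presentation.
Plenary Session starts before Sponsor Block ends → Sponsor Block and Plenary Session overlap.
Demo Address starts after Sponsor Block ends; Sponsor Block is clear from here.
Demo Address starts before Plenary Session ends → Plenary Session and Demo Address overlap.
Poster Chat starts after Plenary Session ends; Plenary Session is clear from here.
Poster Chat starts before Demo Address ends → Demo Address and Poster Chat overlap.
Invited Presentation starts before Demo Address ends → Demo Address and Invited Presentation overlap.
Invited Presentation starts before Poster Chat ends → Poster Chat and Invited Presentation overlap.

Demo Address & Invited Presentation, Demo Address & Plenary Session, Demo Address & Poster Chat, Invited Presentation & Poster Chat, Plenary Session & Sponsor Block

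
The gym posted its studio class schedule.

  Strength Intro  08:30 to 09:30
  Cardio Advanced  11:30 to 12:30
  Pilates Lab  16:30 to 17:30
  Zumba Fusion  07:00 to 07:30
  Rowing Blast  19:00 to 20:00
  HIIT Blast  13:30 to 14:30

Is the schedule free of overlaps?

Yes

Sorted by start: Zumba Fusion, Strength Intro, Cardio Advanced, HIIT Blast, Pilates Lab, Rowing Blast.
Strength Intro starts after Zumba Fusion ends; Zumba Fusion is clear from here.
Cardio Advanced starts after Strength Intro ends; Strength Intro is clear from here.
HIIT Blast starts after Cardio Advanced ends; Cardio Advanced is clear from here.
Pilates Lab starts after HIIT Blast ends; HIIT Blast is clear from here.
Rowing Blast starts after Pilates Lab ends.
Every pair is clear; the schedule has no overlaps.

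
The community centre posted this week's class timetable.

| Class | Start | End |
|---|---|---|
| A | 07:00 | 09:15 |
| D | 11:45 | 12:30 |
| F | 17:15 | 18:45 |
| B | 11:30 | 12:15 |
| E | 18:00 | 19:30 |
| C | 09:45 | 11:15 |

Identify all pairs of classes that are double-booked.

Two intervals overlap when each starts before the other ends.
Sorted by start: A, C, B, D, F, E.
C starts after A ends; A is clear from here.
B starts after C ends; C is clear from here.
D starts before B ends → B and D overlap.
F starts after B ends; B is clear from here.
F starts after D ends; D is clear from here.
E starts before F ends → F and E overlap.

B & D, E & F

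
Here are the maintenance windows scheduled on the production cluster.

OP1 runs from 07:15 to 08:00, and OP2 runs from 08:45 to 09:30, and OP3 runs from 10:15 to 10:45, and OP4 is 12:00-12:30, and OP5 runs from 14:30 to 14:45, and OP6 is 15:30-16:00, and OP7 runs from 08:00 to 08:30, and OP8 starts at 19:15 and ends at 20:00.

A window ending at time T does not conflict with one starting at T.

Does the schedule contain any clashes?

Sorted by start: OP1, OP7, OP2, OP3, OP4, OP5, OP6, OP8.
OP7 starts exactly when OP1 ends (back-to-back, no overlap) — done with OP1.
OP2 starts after OP7 ends — done with OP7.
OP3 starts after OP2 ends — done with OP2.
OP4 starts after OP3 ends — done with OP3.
OP5 starts after OP4 ends — done with OP4.
OP6 starts after OP5 ends — done with OP5.
OP8 starts after OP6 ends.
Every pair is clear; the schedule has no overlaps.

No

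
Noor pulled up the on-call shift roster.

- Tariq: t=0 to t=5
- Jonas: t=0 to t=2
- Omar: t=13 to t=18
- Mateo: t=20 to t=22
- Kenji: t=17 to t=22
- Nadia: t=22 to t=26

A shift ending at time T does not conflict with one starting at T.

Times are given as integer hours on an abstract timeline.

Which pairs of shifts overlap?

Two intervals overlap when each starts before the other ends.
Sorted by start: Tariq, Jonas, Omar, Kenji, Mateo, Nadia.
Jonas starts before Tariq ends → Tariq and Jonas overlap.
Omar starts after Tariq ends — done with Tariq.
Omar starts after Jonas ends — done with Jonas.
Kenji starts before Omar ends → Omar and Kenji overlap.
Mateo starts after Omar ends — done with Omar.
Mateo starts before Kenji ends → Kenji and Mateo overlap.
Nadia starts exactly when Kenji ends (back-to-back, no overlap).
Nadia starts exactly when Mateo ends (back-to-back, no overlap).

Jonas & Tariq, Kenji & Mateo, Kenji & Omar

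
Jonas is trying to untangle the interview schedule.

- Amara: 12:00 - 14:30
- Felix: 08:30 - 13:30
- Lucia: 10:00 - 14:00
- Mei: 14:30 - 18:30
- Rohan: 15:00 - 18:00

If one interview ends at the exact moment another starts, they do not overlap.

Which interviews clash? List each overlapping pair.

Amara & Felix, Amara & Lucia, Felix & Lucia, Mei & Rohan

Sorted by start: Felix, Lucia, Amara, Mei, Rohan.
Lucia starts before Felix ends → Felix and Lucia overlap.
Amara starts before Felix ends → Felix and Amara overlap.
Mei starts after Felix ends; Felix is clear from here.
Amara starts before Lucia ends → Lucia and Amara overlap.
Mei starts after Lucia ends; Lucia is clear from here.
Mei starts exactly when Amara ends (back-to-back, no overlap); Amara is clear from here.
Rohan starts before Mei ends → Mei and Rohan overlap.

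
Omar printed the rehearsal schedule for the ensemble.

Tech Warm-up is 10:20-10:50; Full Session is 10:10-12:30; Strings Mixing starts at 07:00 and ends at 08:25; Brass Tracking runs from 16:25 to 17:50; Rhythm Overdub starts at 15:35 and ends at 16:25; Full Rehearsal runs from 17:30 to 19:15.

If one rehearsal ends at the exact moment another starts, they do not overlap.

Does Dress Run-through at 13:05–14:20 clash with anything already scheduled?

No — it doesn't clash with anything

Strings Mixing: ends 08:25 at or before Dress Run-through starts 13:05 → clear.
Full Session: ends 12:30 at or before Dress Run-through starts 13:05 → clear.
Tech Warm-up: ends 10:50 at or before Dress Run-through starts 13:05 → clear.
Rhythm Overdub: starts 15:35 at or after Dress Run-through ends 14:20 → clear.
Brass Tracking: starts 16:25 at or after Dress Run-through ends 14:20 → clear.
Full Rehearsal: starts 17:30 at or after Dress Run-through ends 14:20 → clear.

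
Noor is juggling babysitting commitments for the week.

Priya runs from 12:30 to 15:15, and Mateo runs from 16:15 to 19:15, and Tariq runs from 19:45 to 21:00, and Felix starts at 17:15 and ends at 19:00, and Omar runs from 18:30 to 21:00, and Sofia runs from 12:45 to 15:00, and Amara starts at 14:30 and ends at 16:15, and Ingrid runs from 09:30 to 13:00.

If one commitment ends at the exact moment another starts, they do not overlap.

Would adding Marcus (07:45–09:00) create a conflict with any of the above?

No — it doesn't clash with anything

Ingrid: starts 09:30 at or after Marcus ends 09:00 → clear.
Priya: starts 12:30 at or after Marcus ends 09:00 → clear.
Sofia: starts 12:45 at or after Marcus ends 09:00 → clear.
Amara: starts 14:30 at or after Marcus ends 09:00 → clear.
Mateo: starts 16:15 at or after Marcus ends 09:00 → clear.
Felix: starts 17:15 at or after Marcus ends 09:00 → clear.
Omar: starts 18:30 at or after Marcus ends 09:00 → clear.
Tariq: starts 19:45 at or after Marcus ends 09:00 → clear.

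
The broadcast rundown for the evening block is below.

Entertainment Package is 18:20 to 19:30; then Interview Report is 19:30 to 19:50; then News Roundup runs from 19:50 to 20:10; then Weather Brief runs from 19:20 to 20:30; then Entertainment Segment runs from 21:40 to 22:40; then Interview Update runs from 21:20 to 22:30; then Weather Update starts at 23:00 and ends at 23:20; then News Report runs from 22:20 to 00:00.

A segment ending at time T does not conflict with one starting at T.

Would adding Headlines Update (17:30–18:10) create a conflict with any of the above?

No — it doesn't clash with anything

Entertainment Package: starts 18:20 at or after Headlines Update ends 18:10 → clear.
Weather Brief: starts 19:20 at or after Headlines Update ends 18:10 → clear.
Interview Report: starts 19:30 at or after Headlines Update ends 18:10 → clear.
News Roundup: starts 19:50 at or after Headlines Update ends 18:10 → clear.
Interview Update: starts 21:20 at or after Headlines Update ends 18:10 → clear.
Entertainment Segment: starts 21:40 at or after Headlines Update ends 18:10 → clear.
News Report: starts 22:20 at or after Headlines Update ends 18:10 → clear.
Weather Update: starts 23:00 at or after Headlines Update ends 18:10 → clear.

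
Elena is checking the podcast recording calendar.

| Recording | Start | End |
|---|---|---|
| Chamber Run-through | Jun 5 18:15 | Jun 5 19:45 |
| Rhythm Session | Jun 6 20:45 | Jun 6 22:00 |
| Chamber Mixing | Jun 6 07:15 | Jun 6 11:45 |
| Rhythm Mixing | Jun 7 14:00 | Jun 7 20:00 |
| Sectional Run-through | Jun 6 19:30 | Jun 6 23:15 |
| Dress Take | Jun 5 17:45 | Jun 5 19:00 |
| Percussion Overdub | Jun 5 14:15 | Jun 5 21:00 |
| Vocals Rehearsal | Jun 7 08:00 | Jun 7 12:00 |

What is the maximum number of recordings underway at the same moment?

Sort all start/end points and keep a running count:
Jun 5 14:15 start Percussion Overdub → 1
Jun 5 17:45 start Dress Take → 2
Jun 5 18:15 start Chamber Run-through → 3
Jun 5 19:00 end Dress Take → 2
Jun 5 19:45 end Chamber Run-through → 1
Jun 5 21:00 end Percussion Overdub → 0
Jun 6 07:15 start Chamber Mixing → 1
Jun 6 11:45 end Chamber Mixing → 0
Jun 6 19:30 start Sectional Run-through → 1
Jun 6 20:45 start Rhythm Session → 2
Jun 6 22:00 end Rhythm Session → 1
Jun 6 23:15 end Sectional Run-through → 0
Jun 7 08:00 start Vocals Rehearsal → 1
Jun 7 12:00 end Vocals Rehearsal → 0
Jun 7 14:00 start Rhythm Mixing → 1
Jun 7 20:00 end Rhythm Mixing → 0
Peak is 3, at Jun 5 18:15 (Chamber Run-through, Dress Take, Percussion Overdub).

3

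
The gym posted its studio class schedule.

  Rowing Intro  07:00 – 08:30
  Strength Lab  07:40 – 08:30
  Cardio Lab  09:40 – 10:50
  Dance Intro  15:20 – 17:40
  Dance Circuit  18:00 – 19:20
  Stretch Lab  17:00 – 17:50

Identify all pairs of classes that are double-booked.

Dance Intro & Stretch Lab, Rowing Intro & Strength Lab

Sorted by start: Rowing Intro, Strength Lab, Cardio Lab, Dance Intro, Stretch Lab, Dance Circuit.
Strength Lab starts before Rowing Intro ends → Rowing Intro and Strength Lab overlap.
Cardio Lab starts after Rowing Intro ends, so nothing later overlaps Rowing Intro either.
Cardio Lab starts after Strength Lab ends, so nothing later overlaps Strength Lab either.
Dance Intro starts after Cardio Lab ends, so nothing later overlaps Cardio Lab either.
Stretch Lab starts before Dance Intro ends → Dance Intro and Stretch Lab overlap.
Dance Circuit starts after Dance Intro ends.
Dance Circuit starts after Stretch Lab ends.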